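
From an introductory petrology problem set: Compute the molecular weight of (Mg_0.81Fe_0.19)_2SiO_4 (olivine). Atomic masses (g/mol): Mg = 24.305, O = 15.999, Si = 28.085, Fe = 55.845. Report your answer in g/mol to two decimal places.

152.68 g/mol

Mg: 1.62 × 24.305 = 39.3741
Fe: 0.38 × 55.845 = 21.2211
Si: 1 × 28.085 = 28.0850
O: 4 × 15.999 = 63.9960
Summing the contributions gives the formula mass.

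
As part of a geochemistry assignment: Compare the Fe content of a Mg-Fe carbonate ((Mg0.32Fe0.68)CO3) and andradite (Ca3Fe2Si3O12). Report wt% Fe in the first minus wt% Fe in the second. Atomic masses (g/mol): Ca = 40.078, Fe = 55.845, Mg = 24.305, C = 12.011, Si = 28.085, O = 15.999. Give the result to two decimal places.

First mineral: 37.975 g Fe in 105.760 g formula = 35.91 wt% Fe.
Second mineral: 111.690 g Fe in 508.167 g formula = 21.98 wt% Fe.
35.91% − 21.98% gives a difference of 13.93 percentage points.

13.93 percentage points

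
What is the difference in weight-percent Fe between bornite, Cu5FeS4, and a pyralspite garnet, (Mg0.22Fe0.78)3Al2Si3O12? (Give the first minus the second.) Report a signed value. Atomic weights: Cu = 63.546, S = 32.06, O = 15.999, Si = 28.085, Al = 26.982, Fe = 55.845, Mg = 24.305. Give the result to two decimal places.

M(Cu5FeS4) = 501.815 g/mol, so wt% Fe = 55.845/501.815 × 100 = 11.13%.
M((Mg0.22Fe0.78)3Al2Si3O12) = 476.926 g/mol, so wt% Fe = 130.677/476.926 × 100 = 27.40%.
11.13 − 27.40 = -16.27 pp.

-16.27 percentage points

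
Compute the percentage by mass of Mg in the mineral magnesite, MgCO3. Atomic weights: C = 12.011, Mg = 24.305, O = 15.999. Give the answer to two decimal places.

M(MgCO3) = 84.313 g/mol.
Mg contributes 1 × 24.305 = 24.305 g per mole.
24.305/84.313 = 0.2883 → 28.83%.

28.83 mass %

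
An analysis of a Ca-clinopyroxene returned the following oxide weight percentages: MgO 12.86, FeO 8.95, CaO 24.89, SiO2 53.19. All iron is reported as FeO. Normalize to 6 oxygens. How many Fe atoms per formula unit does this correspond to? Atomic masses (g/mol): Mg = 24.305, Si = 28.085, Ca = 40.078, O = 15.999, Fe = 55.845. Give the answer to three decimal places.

0.281 Fe apfu

MgO: 12.86/40.304 = 0.31908 mol → 0.31908 mol Mg, 0.31908 mol O.
FeO: 8.95/71.844 = 0.12458 mol → 0.12458 mol Fe, 0.12458 mol O.
CaO: 24.89/56.077 = 0.44385 mol → 0.44385 mol Ca, 0.44385 mol O.
SiO2: 53.19/60.083 = 0.88528 mol → 0.88528 mol Si, 1.77056 mol O.
Total oxygen = 2.65807 mol. Normalization factor = 6/2.65807 = 2.25728.
Fe per 6 O = 0.12458 × 2.25728 = 0.281.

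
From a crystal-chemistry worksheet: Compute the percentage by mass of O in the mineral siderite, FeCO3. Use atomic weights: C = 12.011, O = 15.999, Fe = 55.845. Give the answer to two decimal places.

M(FeCO3) = 115.853 g/mol.
O contributes 3 × 15.999 = 47.997 g per mole.
47.997/115.853 = 0.4143 → 41.43%.

41.43 weight percent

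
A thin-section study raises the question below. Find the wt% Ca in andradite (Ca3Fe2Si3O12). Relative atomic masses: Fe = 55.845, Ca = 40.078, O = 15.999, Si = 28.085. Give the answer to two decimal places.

23.66 wt%

Formula mass = 3*40.078 + 2*55.845 + 3*28.085 + 12*15.999 = 508.167 g/mol, of which 120.234 g is Ca.
So Ca makes up 120.234/508.167 = 0.2366 of the mass, i.e. 23.66%.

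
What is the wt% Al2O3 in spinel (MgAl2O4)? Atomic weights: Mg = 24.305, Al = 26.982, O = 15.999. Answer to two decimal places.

M(MgAl2O4) = 142.265 g/mol; M(Al2O3) = 101.961 g/mol.
Moles Al2O3 per formula unit = 2 Al ÷ 2 = 1.0000.
Al2O3 fraction = (1.0000 × 101.961) / 142.265 = 101.961/142.265 = 0.7167.

71.67 wt%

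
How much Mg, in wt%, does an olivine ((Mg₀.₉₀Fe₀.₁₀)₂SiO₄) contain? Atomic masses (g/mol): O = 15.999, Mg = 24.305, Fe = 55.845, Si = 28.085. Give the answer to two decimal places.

Molar mass of (Mg₀.₉₀Fe₀.₁₀)₂SiO₄: 1.80·24.305 + 0.20·55.845 + 1·28.085 + 4·15.999 = 146.999 g/mol.
Mass of Mg per formula unit: 1.80 × 24.305 = 43.749 g.
Weight fraction Mg = 43.749 / 146.999 = 0.2976.

29.76 wt%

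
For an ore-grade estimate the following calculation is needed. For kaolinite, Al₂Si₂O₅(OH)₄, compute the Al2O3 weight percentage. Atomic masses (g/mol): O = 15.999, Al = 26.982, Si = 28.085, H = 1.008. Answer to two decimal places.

39.50 wt%

M(Al₂Si₂O₅(OH)₄) = 258.157 g/mol; M(Al2O3) = 101.961 g/mol.
Moles Al2O3 per formula unit = 2 Al ÷ 2 = 1.0000.
Al2O3 fraction = (1.0000 × 101.961) / 258.157 = 101.961/258.157 = 0.3950.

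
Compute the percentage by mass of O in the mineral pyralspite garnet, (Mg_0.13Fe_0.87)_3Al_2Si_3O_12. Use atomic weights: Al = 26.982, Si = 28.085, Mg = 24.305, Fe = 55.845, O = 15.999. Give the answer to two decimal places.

Molar mass of (Mg_0.13Fe_0.87)_3Al_2Si_3O_12: 0.39·24.305 + 2.61·55.845 + 2·26.982 + 3·28.085 + 12·15.999 = 485.441 g/mol.
Mass of O per formula unit: 12 × 15.999 = 191.988 g.
Weight fraction O = 191.988 / 485.441 = 0.3955.

39.55 weight percent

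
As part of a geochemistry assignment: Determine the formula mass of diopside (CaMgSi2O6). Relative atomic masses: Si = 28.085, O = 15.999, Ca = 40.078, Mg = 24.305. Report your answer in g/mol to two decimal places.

216.55 g/mol

Ca: 1 × 40.078 = 40.0780
Mg: 1 × 24.305 = 24.3050
Si: 2 × 28.085 = 56.1700
O: 6 × 15.999 = 95.9940
Summing the contributions gives the formula mass.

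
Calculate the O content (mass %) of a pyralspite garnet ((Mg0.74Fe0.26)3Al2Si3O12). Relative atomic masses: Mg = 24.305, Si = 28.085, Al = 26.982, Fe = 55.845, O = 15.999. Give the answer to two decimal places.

Molar mass of (Mg0.74Fe0.26)3Al2Si3O12: 2.22×24.305 + 0.78×55.845 + 2×26.982 + 3×28.085 + 12×15.999 = 427.723 g/mol.
Mass of O per formula unit: 12 × 15.999 = 191.988 g.
Weight fraction O = 191.988 / 427.723 = 0.4489.

44.89 mass %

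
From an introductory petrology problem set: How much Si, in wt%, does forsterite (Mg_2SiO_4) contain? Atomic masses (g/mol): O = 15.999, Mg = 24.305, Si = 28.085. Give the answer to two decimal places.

Molar mass of Mg_2SiO_4: 2·24.305 + 1·28.085 + 4·15.999 = 140.691 g/mol.
Mass of Si per formula unit: 1 × 28.085 = 28.085 g.
Weight fraction Si = 28.085 / 140.691 = 0.1996.

19.96 wt%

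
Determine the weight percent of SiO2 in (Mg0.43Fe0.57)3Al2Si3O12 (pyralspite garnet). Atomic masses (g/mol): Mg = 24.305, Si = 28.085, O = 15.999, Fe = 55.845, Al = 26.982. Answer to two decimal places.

Molar mass of (Mg0.43Fe0.57)3Al2Si3O12 = 1.29×24.305 + 1.71×55.845 + 2×26.982 + 3×28.085 + 12×15.999 = 457.055 g/mol.
Each formula unit contains 3 Si, equivalent to 3/1 = 3.0000 mol SiO2.
M(SiO2) = 1×28.085 + 2×15.999 = 60.083 g/mol.
Mass of SiO2 per formula unit = 3.0000 × 60.083 = 180.249 g.
SiO2 wt% = 180.249 / 457.055 × 100 = 39.44%.

39.44 wt%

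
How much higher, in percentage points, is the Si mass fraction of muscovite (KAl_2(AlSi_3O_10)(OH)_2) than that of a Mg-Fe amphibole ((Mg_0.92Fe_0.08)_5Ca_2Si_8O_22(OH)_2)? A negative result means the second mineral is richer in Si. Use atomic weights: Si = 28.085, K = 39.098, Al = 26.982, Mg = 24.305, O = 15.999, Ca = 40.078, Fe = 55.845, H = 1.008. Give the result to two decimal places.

-6.08 percentage points

First mineral: 84.255 g Si in 398.303 g formula = 21.15 wt% Si.
Second mineral: 224.680 g Si in 824.969 g formula = 27.23 wt% Si.
21.15% − 27.23% gives a difference of -6.08 percentage points.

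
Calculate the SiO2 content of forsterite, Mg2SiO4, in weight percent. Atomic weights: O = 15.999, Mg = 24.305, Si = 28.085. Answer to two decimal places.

42.71 wt%

M(Mg2SiO4) = 140.691 g/mol; M(SiO2) = 60.083 g/mol.
Moles SiO2 per formula unit = 1 Si ÷ 1 = 1.0000.
SiO2 fraction = (1.0000 × 60.083) / 140.691 = 60.083/140.691 = 0.4271.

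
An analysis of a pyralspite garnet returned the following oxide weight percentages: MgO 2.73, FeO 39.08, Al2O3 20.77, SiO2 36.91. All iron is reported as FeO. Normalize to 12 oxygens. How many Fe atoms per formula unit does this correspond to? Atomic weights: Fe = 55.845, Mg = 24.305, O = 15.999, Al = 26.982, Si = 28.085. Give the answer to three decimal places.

2.663 Fe apfu

MgO (M=40.304): mol = 0.06774; Mg = 0.06774, O = 0.06774.
FeO (M=71.844): mol = 0.54396; Fe = 0.54396, O = 0.54396.
Al2O3 (M=101.961): mol = 0.20371; Al = 0.40742, O = 0.61113.
SiO2 (M=60.083): mol = 0.61432; Si = 0.61432, O = 1.22864.
ΣO = 2.45147; factor = 12/ΣO = 4.89502.
Fe apfu = 0.54396 × 4.89502 = 2.663.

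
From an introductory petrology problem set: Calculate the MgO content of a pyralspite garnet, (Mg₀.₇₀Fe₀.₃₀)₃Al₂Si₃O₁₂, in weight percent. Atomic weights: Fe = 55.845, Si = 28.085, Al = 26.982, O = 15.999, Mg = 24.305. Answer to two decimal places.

19.61 wt%

Molar mass of (Mg₀.₇₀Fe₀.₃₀)₃Al₂Si₃O₁₂ = 2.10·24.305 + 0.90·55.845 + 2·26.982 + 3·28.085 + 12·15.999 = 431.508 g/mol.
Each formula unit contains 2.10 Mg, equivalent to 2.10/1 = 2.1000 mol MgO.
M(MgO) = 1×24.305 + 1×15.999 = 40.304 g/mol.
Mass of MgO per formula unit = 2.1000 × 40.304 = 84.638 g.
MgO wt% = 84.638 / 431.508 × 100 = 19.61%.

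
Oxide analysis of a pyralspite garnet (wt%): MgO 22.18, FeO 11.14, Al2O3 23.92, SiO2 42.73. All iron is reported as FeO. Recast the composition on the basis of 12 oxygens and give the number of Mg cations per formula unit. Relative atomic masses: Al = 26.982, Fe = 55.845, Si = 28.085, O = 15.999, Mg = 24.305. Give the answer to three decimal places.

2.332 Mg apfu

MgO: 22.18/40.304 = 0.55032 mol → 0.55032 mol Mg, 0.55032 mol O.
FeO: 11.14/71.844 = 0.15506 mol → 0.15506 mol Fe, 0.15506 mol O.
Al2O3: 23.92/101.961 = 0.23460 mol → 0.46920 mol Al, 0.70380 mol O.
SiO2: 42.73/60.083 = 0.71118 mol → 0.71118 mol Si, 1.42236 mol O.
Total oxygen = 2.83154 mol. Normalization factor = 12/2.83154 = 4.23798.
Mg per 12 O = 0.55032 × 4.23798 = 2.332.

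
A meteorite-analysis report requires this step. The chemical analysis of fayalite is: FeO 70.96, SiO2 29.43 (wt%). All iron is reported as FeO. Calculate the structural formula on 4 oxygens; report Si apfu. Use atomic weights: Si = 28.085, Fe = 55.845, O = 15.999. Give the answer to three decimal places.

FeO: 70.96/71.844 = 0.98770 mol → 0.98770 mol Fe, 0.98770 mol O.
SiO2: 29.43/60.083 = 0.48982 mol → 0.48982 mol Si, 0.97964 mol O.
Total oxygen = 1.96734 mol. Normalization factor = 4/1.96734 = 2.03320.
Si per 4 O = 0.48982 × 2.03320 = 0.996.

0.996 Si apfu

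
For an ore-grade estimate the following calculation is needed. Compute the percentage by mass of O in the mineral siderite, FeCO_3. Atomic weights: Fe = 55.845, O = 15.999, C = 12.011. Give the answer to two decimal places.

41.43 weight percent

Formula mass = 1·55.845 + 1·12.011 + 3·15.999 = 115.853 g/mol, of which 47.997 g is O.
So O makes up 47.997/115.853 = 0.4143 of the mass, i.e. 41.43%.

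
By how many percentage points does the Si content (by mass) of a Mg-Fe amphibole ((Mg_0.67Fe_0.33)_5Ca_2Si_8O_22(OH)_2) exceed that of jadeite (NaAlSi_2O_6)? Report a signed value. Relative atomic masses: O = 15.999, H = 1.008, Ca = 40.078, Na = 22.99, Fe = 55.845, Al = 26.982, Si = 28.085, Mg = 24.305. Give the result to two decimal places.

Si in (Mg_0.67Fe_0.33)_5Ca_2Si_8O_22(OH)_2: molar mass 864.394 g/mol; 8×28.085 = 224.680 g → 25.99 wt%.
Si in NaAlSi_2O_6: molar mass 202.136 g/mol; 2×28.085 = 56.170 g → 27.79 wt%.
Difference = 25.99 − 27.79 = -1.80 percentage points.

-1.80 percentage points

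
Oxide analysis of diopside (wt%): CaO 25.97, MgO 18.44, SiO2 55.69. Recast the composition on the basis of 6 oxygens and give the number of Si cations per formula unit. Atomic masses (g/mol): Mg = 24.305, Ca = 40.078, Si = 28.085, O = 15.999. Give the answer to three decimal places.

2.005 Si apfu

CaO: 25.97/56.077 = 0.46311 mol → 0.46311 mol Ca, 0.46311 mol O.
MgO: 18.44/40.304 = 0.45752 mol → 0.45752 mol Mg, 0.45752 mol O.
SiO2: 55.69/60.083 = 0.92688 mol → 0.92688 mol Si, 1.85376 mol O.
Total oxygen = 2.77439 mol. Normalization factor = 6/2.77439 = 2.16264.
Si per 6 O = 0.92688 × 2.16264 = 2.005.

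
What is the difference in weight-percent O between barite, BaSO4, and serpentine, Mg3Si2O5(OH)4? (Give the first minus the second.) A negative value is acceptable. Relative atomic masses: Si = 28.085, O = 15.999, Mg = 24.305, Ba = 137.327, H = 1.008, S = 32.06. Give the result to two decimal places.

-24.54 percentage points

First mineral: 63.996 g O in 233.383 g formula = 27.42 wt% O.
Second mineral: 143.991 g O in 277.108 g formula = 51.96 wt% O.
27.42% − 51.96% gives a difference of -24.54 percentage points.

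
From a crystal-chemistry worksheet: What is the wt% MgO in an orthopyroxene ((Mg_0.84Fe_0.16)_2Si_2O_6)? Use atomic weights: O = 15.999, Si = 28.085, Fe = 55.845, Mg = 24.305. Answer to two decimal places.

32.11 wt%

M((Mg_0.84Fe_0.16)_2Si_2O_6) = 210.867 g/mol; M(MgO) = 40.304 g/mol.
Moles MgO per formula unit = 1.68 Mg ÷ 1 = 1.6800.
MgO fraction = (1.6800 × 40.304) / 210.867 = 67.711/210.867 = 0.3211.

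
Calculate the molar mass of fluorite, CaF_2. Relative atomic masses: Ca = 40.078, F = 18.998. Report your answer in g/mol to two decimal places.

78.07 g/mol

The formula mass is the sum 1*40.078 + 2*18.998.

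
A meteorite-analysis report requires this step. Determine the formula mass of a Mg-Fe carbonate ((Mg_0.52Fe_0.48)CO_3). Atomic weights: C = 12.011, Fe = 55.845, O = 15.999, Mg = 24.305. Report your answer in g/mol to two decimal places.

99.45 g/mol

M = 0.52(24.305) + 0.48(55.845) + 1(12.011) + 3(15.999)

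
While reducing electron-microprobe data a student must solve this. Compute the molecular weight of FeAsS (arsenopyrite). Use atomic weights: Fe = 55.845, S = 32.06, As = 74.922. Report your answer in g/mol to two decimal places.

162.83 g/mol

Fe: 1 × 55.845 = 55.8450
As: 1 × 74.922 = 74.9220
S: 1 × 32.06 = 32.0600
Summing the contributions gives the formula mass.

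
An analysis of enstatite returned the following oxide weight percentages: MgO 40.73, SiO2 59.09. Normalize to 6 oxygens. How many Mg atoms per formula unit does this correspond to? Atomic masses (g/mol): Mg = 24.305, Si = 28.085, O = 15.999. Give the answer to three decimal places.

40.73 wt% MgO ÷ 40.304 g/mol = 1.01057 mol, giving 1.01057 Mg and 1.01057 O.
59.09 wt% SiO2 ÷ 60.083 g/mol = 0.98347 mol, giving 0.98347 Si and 1.96694 O.
Oxygen sums to 2.97751; scaling by 6/2.97751 = 2.01511 puts the formula on 6 O.
Mg: 1.01057 × 2.01511 = 2.036 atoms per formula unit.

2.036 Mg apfu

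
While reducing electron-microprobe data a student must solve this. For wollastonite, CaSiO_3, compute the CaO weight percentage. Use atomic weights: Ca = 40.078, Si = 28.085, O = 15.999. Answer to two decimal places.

M(CaSiO_3) = 116.160 g/mol; M(CaO) = 56.077 g/mol.
Moles CaO per formula unit = 1 Ca ÷ 1 = 1.0000.
CaO fraction = (1.0000 × 56.077) / 116.160 = 56.077/116.160 = 0.4828.

48.28 wt%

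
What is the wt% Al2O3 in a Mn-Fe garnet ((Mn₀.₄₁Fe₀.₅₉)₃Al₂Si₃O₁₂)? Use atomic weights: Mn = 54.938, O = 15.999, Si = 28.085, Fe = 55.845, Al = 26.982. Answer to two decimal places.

Formula mass = 496.626 g/mol.
2 Al → 1.0000 mol Al2O3 per formula unit; M(Al2O3) = 101.961, so Al2O3 mass = 101.961 g.
101.961/496.626 × 100 = 20.53 wt%.

20.53 wt%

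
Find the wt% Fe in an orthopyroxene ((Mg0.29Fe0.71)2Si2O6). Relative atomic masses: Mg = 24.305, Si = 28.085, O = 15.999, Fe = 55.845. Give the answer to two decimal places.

32.29 weight percent

Molar mass of (Mg0.29Fe0.71)2Si2O6: 0.58·24.305 + 1.42·55.845 + 2·28.085 + 6·15.999 = 245.561 g/mol.
Mass of Fe per formula unit: 1.42 × 55.845 = 79.300 g.
Weight fraction Fe = 79.300 / 245.561 = 0.3229.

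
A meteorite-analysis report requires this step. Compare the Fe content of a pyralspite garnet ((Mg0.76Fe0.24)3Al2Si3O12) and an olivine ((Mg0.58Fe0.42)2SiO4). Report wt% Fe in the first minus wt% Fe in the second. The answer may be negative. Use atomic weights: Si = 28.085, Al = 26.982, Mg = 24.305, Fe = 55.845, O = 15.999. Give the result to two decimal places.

-18.62 percentage points

First mineral: 40.208 g Fe in 425.831 g formula = 9.44 wt% Fe.
Second mineral: 46.910 g Fe in 167.185 g formula = 28.06 wt% Fe.
9.44% − 28.06% gives a difference of -18.62 percentage points.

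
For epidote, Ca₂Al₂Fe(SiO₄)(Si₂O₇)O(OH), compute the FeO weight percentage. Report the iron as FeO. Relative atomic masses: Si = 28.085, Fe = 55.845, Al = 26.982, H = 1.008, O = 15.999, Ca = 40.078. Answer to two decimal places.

M(Ca₂Al₂Fe(SiO₄)(Si₂O₇)O(OH)) = 483.215 g/mol; M(FeO) = 71.844 g/mol.
Moles FeO per formula unit = 1 Fe ÷ 1 = 1.0000.
FeO fraction = (1.0000 × 71.844) / 483.215 = 71.844/483.215 = 0.1487.

14.87 wt%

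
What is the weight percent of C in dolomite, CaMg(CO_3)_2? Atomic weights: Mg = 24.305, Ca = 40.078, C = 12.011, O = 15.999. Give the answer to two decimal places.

13.03 weight percent

Molar mass of CaMg(CO_3)_2: 1·40.078 + 1·24.305 + 2·12.011 + 6·15.999 = 184.399 g/mol.
Mass of C per formula unit: 2 × 12.011 = 24.022 g.
Weight fraction C = 24.022 / 184.399 = 0.1303.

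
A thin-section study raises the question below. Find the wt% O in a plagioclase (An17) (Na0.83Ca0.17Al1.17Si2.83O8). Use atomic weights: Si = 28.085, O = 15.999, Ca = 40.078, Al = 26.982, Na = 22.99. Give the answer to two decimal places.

M(Na0.83Ca0.17Al1.17Si2.83O8) = 264.936 g/mol.
O contributes 8 × 15.999 = 127.992 g per mole.
127.992/264.936 = 0.4831 → 48.31%.

48.31 weight percent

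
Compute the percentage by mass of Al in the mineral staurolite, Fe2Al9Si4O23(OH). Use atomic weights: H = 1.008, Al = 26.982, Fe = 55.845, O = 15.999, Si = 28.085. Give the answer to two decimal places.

28.51 mass %

Formula mass = 2*55.845 + 9*26.982 + 4*28.085 + 24*15.999 + 1*1.008 = 851.852 g/mol, of which 242.838 g is Al.
So Al makes up 242.838/851.852 = 0.2851 of the mass, i.e. 28.51%.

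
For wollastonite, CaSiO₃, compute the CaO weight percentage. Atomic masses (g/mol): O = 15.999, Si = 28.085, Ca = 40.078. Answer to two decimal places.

Formula mass = 116.160 g/mol.
1 Ca → 1.0000 mol CaO per formula unit; M(CaO) = 56.077, so CaO mass = 56.077 g.
56.077/116.160 × 100 = 48.28 wt%.

48.28 wt%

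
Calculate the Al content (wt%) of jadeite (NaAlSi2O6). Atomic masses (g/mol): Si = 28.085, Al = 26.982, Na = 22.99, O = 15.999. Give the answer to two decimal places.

13.35 wt%

M(NaAlSi2O6) = 202.136 g/mol.
Al contributes 1 × 26.982 = 26.982 g per mole.
26.982/202.136 = 0.1335 → 13.35%.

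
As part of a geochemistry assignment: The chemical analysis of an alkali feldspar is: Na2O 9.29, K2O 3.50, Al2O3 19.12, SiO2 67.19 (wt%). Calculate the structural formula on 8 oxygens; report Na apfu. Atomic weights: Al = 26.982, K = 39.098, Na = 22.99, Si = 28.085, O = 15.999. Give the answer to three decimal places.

Na2O: 9.29/61.979 = 0.14989 mol → 0.29978 mol Na, 0.14989 mol O.
K2O: 3.50/94.195 = 0.03716 mol → 0.07432 mol K, 0.03716 mol O.
Al2O3: 19.12/101.961 = 0.18752 mol → 0.37504 mol Al, 0.56256 mol O.
SiO2: 67.19/60.083 = 1.11829 mol → 1.11829 mol Si, 2.23658 mol O.
Total oxygen = 2.98619 mol. Normalization factor = 8/2.98619 = 2.67900.
Na per 8 O = 0.29978 × 2.67900 = 0.803.

0.803 Na apfu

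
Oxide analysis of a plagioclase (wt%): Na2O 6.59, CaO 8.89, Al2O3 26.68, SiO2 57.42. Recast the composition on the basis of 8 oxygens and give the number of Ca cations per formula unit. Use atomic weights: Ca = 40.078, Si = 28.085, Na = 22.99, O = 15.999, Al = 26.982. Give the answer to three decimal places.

0.428 Ca apfu

Na2O: 6.59/61.979 = 0.10633 mol → 0.21266 mol Na, 0.10633 mol O.
CaO: 8.89/56.077 = 0.15853 mol → 0.15853 mol Ca, 0.15853 mol O.
Al2O3: 26.68/101.961 = 0.26167 mol → 0.52334 mol Al, 0.78501 mol O.
SiO2: 57.42/60.083 = 0.95568 mol → 0.95568 mol Si, 1.91136 mol O.
Total oxygen = 2.96123 mol. Normalization factor = 8/2.96123 = 2.70158.
Ca per 8 O = 0.15853 × 2.70158 = 0.428.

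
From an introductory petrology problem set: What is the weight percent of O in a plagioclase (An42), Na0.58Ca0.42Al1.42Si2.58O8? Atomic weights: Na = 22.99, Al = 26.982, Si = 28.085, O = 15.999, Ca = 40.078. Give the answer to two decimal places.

47.59 wt%

Molar mass of Na0.58Ca0.42Al1.42Si2.58O8: 0.58×22.99 + 0.42×40.078 + 1.42×26.982 + 2.58×28.085 + 8×15.999 = 268.933 g/mol.
Mass of O per formula unit: 8 × 15.999 = 127.992 g.
Weight fraction O = 127.992 / 268.933 = 0.4759.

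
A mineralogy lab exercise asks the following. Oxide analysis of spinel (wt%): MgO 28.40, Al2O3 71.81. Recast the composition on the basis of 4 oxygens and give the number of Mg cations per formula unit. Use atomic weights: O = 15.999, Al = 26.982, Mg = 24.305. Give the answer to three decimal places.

MgO (M=40.304): mol = 0.70464; Mg = 0.70464, O = 0.70464.
Al2O3 (M=101.961): mol = 0.70429; Al = 1.40858, O = 2.11287.
ΣO = 2.81751; factor = 4/ΣO = 1.41969.
Mg apfu = 0.70464 × 1.41969 = 1.000.

1.000 Mg apfu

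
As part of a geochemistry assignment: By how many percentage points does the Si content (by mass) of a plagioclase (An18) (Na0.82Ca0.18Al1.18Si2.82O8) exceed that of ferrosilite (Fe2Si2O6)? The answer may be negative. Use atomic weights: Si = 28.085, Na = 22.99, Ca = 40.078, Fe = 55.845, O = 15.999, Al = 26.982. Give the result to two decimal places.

8.59 percentage points

First mineral: 79.200 g Si in 265.096 g formula = 29.88 wt% Si.
Second mineral: 56.170 g Si in 263.854 g formula = 21.29 wt% Si.
29.88% − 21.29% gives a difference of 8.59 percentage points.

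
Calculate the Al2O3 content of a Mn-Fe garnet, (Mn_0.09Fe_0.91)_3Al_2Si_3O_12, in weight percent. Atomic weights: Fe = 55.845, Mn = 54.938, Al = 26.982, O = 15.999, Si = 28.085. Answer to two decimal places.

M((Mn_0.09Fe_0.91)_3Al_2Si_3O_12) = 497.497 g/mol; M(Al2O3) = 101.961 g/mol.
Moles Al2O3 per formula unit = 2 Al ÷ 2 = 1.0000.
Al2O3 fraction = (1.0000 × 101.961) / 497.497 = 101.961/497.497 = 0.2049.

20.49 wt%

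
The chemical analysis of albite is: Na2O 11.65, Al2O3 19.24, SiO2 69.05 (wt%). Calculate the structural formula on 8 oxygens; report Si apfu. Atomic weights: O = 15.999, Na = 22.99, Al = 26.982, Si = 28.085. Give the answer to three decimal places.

11.65 wt% Na2O ÷ 61.979 g/mol = 0.18797 mol, giving 0.37594 Na and 0.18797 O.
19.24 wt% Al2O3 ÷ 101.961 g/mol = 0.18870 mol, giving 0.37740 Al and 0.56610 O.
69.05 wt% SiO2 ÷ 60.083 g/mol = 1.14924 mol, giving 1.14924 Si and 2.29848 O.
Oxygen sums to 3.05255; scaling by 8/3.05255 = 2.62076 puts the formula on 8 O.
Si: 1.14924 × 2.62076 = 3.012 atoms per formula unit.

3.012 Si apfu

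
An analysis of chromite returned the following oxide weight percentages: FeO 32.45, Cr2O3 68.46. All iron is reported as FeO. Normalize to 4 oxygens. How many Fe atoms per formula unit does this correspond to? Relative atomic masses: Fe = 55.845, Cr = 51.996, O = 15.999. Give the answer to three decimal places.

FeO: 32.45/71.844 = 0.45167 mol → 0.45167 mol Fe, 0.45167 mol O.
Cr2O3: 68.46/151.989 = 0.45043 mol → 0.90086 mol Cr, 1.35129 mol O.
Total oxygen = 1.80296 mol. Normalization factor = 4/1.80296 = 2.21857.
Fe per 4 O = 0.45167 × 2.21857 = 1.002.

1.002 Fe apfu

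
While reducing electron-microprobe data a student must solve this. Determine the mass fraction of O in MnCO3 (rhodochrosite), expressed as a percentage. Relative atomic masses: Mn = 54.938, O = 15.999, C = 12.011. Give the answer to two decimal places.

Molar mass of MnCO3: 1×54.938 + 1×12.011 + 3×15.999 = 114.946 g/mol.
Mass of O per formula unit: 3 × 15.999 = 47.997 g.
Weight fraction O = 47.997 / 114.946 = 0.4176.

41.76 weight percent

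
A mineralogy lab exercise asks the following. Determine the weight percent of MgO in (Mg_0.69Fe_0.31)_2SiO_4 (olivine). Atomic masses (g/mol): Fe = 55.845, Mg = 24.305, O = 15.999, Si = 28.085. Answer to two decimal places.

Formula mass = 160.246 g/mol.
1.38 Mg → 1.3800 mol MgO per formula unit; M(MgO) = 40.304, so MgO mass = 55.620 g.
55.620/160.246 × 100 = 34.71 wt%.

34.71 wt%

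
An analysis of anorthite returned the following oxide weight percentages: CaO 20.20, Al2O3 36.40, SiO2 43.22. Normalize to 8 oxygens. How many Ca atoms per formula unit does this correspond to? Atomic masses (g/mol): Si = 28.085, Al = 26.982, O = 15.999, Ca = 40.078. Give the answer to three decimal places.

1.004 Ca apfu

20.20 wt% CaO ÷ 56.077 g/mol = 0.36022 mol, giving 0.36022 Ca and 0.36022 O.
36.40 wt% Al2O3 ÷ 101.961 g/mol = 0.35700 mol, giving 0.71400 Al and 1.07100 O.
43.22 wt% SiO2 ÷ 60.083 g/mol = 0.71934 mol, giving 0.71934 Si and 1.43868 O.
Oxygen sums to 2.86990; scaling by 8/2.86990 = 2.78755 puts the formula on 8 O.
Ca: 0.36022 × 2.78755 = 1.004 atoms per formula unit.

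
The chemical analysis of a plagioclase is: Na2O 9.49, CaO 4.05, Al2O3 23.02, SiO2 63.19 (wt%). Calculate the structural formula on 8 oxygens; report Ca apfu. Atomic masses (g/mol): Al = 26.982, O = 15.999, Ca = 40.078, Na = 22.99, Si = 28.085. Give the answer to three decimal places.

Na2O (M=61.979): mol = 0.15312; Na = 0.30624, O = 0.15312.
CaO (M=56.077): mol = 0.07222; Ca = 0.07222, O = 0.07222.
Al2O3 (M=101.961): mol = 0.22577; Al = 0.45154, O = 0.67731.
SiO2 (M=60.083): mol = 1.05171; Si = 1.05171, O = 2.10342.
ΣO = 3.00607; factor = 8/ΣO = 2.66128.
Ca apfu = 0.07222 × 2.66128 = 0.192.

0.192 Ca apfu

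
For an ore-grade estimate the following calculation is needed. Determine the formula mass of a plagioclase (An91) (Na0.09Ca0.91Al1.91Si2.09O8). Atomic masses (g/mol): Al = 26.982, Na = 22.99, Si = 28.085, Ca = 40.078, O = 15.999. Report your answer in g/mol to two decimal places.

276.77 g/mol

The formula mass is the sum 0.09·22.99 + 0.91·40.078 + 1.91·26.982 + 2.09·28.085 + 8·15.999.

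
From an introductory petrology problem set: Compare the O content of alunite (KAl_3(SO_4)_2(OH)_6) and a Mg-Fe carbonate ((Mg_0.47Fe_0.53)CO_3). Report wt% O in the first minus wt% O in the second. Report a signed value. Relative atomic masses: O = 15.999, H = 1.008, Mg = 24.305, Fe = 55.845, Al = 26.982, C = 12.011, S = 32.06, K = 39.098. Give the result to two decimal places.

First mineral: 223.986 g O in 414.198 g formula = 54.08 wt% O.
Second mineral: 47.997 g O in 101.029 g formula = 47.51 wt% O.
54.08% − 47.51% gives a difference of 6.57 percentage points.

6.57 percentage points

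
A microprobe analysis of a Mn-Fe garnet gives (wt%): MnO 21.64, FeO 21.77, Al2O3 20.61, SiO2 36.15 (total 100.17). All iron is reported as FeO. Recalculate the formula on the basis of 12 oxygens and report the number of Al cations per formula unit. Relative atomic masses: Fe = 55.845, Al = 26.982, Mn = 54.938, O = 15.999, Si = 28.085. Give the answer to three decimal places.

MnO: 21.64/70.937 = 0.30506 mol → 0.30506 mol Mn, 0.30506 mol O.
FeO: 21.77/71.844 = 0.30302 mol → 0.30302 mol Fe, 0.30302 mol O.
Al2O3: 20.61/101.961 = 0.20214 mol → 0.40428 mol Al, 0.60642 mol O.
SiO2: 36.15/60.083 = 0.60167 mol → 0.60167 mol Si, 1.20334 mol O.
Total oxygen = 2.41784 mol. Normalization factor = 12/2.41784 = 4.96311.
Al per 12 O = 0.40428 × 4.96311 = 2.006.

2.006 Al apfu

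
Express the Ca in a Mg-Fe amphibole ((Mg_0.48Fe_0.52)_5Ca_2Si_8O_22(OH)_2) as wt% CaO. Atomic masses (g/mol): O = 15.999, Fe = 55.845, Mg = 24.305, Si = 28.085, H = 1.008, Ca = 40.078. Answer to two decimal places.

Molar mass of (Mg_0.48Fe_0.52)_5Ca_2Si_8O_22(OH)_2 = 2.40×24.305 + 2.60×55.845 + 2×40.078 + 8×28.085 + 24×15.999 + 2×1.008 = 894.357 g/mol.
Each formula unit contains 2 Ca, equivalent to 2/1 = 2.0000 mol CaO.
M(CaO) = 1×40.078 + 1×15.999 = 56.077 g/mol.
Mass of CaO per formula unit = 2.0000 × 56.077 = 112.154 g.
CaO wt% = 112.154 / 894.357 × 100 = 12.54%.

12.54 wt%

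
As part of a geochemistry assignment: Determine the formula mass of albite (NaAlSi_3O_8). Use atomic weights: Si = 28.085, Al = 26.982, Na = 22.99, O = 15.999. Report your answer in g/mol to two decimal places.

Na: 1 × 22.99 = 22.9900
Al: 1 × 26.982 = 26.9820
Si: 3 × 28.085 = 84.2550
O: 8 × 15.999 = 127.9920
Summing the contributions gives the formula mass.

262.22 g/mol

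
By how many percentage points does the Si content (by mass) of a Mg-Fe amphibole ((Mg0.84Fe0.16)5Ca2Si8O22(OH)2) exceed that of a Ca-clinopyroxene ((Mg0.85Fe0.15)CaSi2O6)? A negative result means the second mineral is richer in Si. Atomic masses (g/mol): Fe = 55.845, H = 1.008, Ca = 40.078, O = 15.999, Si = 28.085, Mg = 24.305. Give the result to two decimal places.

First mineral: 224.680 g Si in 837.585 g formula = 26.82 wt% Si.
Second mineral: 56.170 g Si in 221.278 g formula = 25.38 wt% Si.
26.82% − 25.38% gives a difference of 1.44 percentage points.

1.44 percentage points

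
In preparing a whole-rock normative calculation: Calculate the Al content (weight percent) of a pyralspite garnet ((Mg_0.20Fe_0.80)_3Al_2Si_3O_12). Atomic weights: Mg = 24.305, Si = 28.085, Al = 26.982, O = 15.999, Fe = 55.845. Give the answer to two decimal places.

Molar mass of (Mg_0.20Fe_0.80)_3Al_2Si_3O_12: 0.60*24.305 + 2.40*55.845 + 2*26.982 + 3*28.085 + 12*15.999 = 478.818 g/mol.
Mass of Al per formula unit: 2 × 26.982 = 53.964 g.
Weight fraction Al = 53.964 / 478.818 = 0.1127.

11.27 weight percent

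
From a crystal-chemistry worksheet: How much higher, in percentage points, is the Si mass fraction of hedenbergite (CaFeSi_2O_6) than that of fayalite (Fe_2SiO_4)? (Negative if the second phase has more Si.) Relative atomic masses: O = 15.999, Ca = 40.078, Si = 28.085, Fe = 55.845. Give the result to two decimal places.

8.86 percentage points

Si in CaFeSi_2O_6: molar mass 248.087 g/mol; 2×28.085 = 56.170 g → 22.64 wt%.
Si in Fe_2SiO_4: molar mass 203.771 g/mol; 1×28.085 = 28.085 g → 13.78 wt%.
Difference = 22.64 − 13.78 = 8.86 percentage points.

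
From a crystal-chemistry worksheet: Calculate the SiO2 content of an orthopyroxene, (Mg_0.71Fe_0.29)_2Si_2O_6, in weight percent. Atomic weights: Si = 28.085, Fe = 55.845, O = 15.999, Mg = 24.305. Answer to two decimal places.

M((Mg_0.71Fe_0.29)_2Si_2O_6) = 219.067 g/mol; M(SiO2) = 60.083 g/mol.
Moles SiO2 per formula unit = 2 Si ÷ 1 = 2.0000.
SiO2 fraction = (2.0000 × 60.083) / 219.067 = 120.166/219.067 = 0.5485.

54.85 wt%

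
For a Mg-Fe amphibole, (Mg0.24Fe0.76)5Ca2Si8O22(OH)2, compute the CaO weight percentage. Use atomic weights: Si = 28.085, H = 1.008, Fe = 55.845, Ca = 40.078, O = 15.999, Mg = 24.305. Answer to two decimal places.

12.03 wt%

Molar mass of (Mg0.24Fe0.76)5Ca2Si8O22(OH)2 = 1.20·24.305 + 3.80·55.845 + 2·40.078 + 8·28.085 + 24·15.999 + 2·1.008 = 932.205 g/mol.
Each formula unit contains 2 Ca, equivalent to 2/1 = 2.0000 mol CaO.
M(CaO) = 1×40.078 + 1×15.999 = 56.077 g/mol.
Mass of CaO per formula unit = 2.0000 × 56.077 = 112.154 g.
CaO wt% = 112.154 / 932.205 × 100 = 12.03%.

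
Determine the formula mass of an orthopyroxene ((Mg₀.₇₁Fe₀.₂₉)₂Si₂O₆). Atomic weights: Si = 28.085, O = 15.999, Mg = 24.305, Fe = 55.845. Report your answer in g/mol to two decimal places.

The formula mass is the sum 1.42*24.305 + 0.58*55.845 + 2*28.085 + 6*15.999.

219.07 g/mol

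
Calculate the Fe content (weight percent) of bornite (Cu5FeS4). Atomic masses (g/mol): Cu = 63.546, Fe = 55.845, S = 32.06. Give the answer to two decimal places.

11.13 weight percent

M(Cu5FeS4) = 501.815 g/mol.
Fe contributes 1 × 55.845 = 55.845 g per mole.
55.845/501.815 = 0.1113 → 11.13%.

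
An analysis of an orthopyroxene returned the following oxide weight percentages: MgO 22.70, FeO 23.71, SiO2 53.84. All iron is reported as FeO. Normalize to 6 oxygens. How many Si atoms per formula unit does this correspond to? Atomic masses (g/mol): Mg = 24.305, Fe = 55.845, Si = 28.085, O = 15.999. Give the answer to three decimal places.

MgO (M=40.304): mol = 0.56322; Mg = 0.56322, O = 0.56322.
FeO (M=71.844): mol = 0.33002; Fe = 0.33002, O = 0.33002.
SiO2 (M=60.083): mol = 0.89609; Si = 0.89609, O = 1.79218.
ΣO = 2.68542; factor = 6/ΣO = 2.23429.
Si apfu = 0.89609 × 2.23429 = 2.002.

2.002 Si apfu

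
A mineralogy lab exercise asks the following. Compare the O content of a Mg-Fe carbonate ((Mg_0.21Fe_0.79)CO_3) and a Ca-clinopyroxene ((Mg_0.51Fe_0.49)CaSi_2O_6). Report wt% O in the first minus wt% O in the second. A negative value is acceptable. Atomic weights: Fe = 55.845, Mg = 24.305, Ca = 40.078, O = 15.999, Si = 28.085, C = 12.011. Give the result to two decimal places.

2.56 percentage points

O in (Mg_0.21Fe_0.79)CO_3: molar mass 109.230 g/mol; 3×15.999 = 47.997 g → 43.94 wt%.
O in (Mg_0.51Fe_0.49)CaSi_2O_6: molar mass 232.002 g/mol; 6×15.999 = 95.994 g → 41.38 wt%.
Difference = 43.94 − 41.38 = 2.56 percentage points.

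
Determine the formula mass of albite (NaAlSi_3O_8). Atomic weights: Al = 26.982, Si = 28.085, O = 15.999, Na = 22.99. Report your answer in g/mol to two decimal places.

262.22 g/mol

Na: 1 × 22.99 = 22.9900
Al: 1 × 26.982 = 26.9820
Si: 3 × 28.085 = 84.2550
O: 8 × 15.999 = 127.9920
Summing the contributions gives the formula mass.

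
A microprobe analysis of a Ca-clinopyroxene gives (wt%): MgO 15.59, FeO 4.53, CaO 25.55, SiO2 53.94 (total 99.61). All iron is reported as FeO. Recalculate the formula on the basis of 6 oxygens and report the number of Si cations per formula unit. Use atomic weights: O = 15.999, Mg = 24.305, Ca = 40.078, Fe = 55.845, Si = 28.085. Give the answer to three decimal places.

1.994 Si apfu

MgO (M=40.304): mol = 0.38681; Mg = 0.38681, O = 0.38681.
FeO (M=71.844): mol = 0.06305; Fe = 0.06305, O = 0.06305.
CaO (M=56.077): mol = 0.45562; Ca = 0.45562, O = 0.45562.
SiO2 (M=60.083): mol = 0.89776; Si = 0.89776, O = 1.79552.
ΣO = 2.70100; factor = 6/ΣO = 2.22140.
Si apfu = 0.89776 × 2.22140 = 1.994.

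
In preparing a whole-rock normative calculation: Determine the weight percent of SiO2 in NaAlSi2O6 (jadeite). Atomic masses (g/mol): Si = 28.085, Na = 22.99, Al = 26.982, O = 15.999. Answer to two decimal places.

59.45 wt%

M(NaAlSi2O6) = 202.136 g/mol; M(SiO2) = 60.083 g/mol.
Moles SiO2 per formula unit = 2 Si ÷ 1 = 2.0000.
SiO2 fraction = (2.0000 × 60.083) / 202.136 = 120.166/202.136 = 0.5945.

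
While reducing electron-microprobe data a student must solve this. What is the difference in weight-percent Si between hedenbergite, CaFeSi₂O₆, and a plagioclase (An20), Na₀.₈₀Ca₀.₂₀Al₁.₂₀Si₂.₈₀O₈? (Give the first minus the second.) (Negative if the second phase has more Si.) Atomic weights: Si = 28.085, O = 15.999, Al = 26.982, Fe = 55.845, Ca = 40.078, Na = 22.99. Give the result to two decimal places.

-6.99 percentage points

Si in CaFeSi₂O₆: molar mass 248.087 g/mol; 2×28.085 = 56.170 g → 22.64 wt%.
Si in Na₀.₈₀Ca₀.₂₀Al₁.₂₀Si₂.₈₀O₈: molar mass 265.416 g/mol; 2.80×28.085 = 78.638 g → 29.63 wt%.
Difference = 22.64 − 29.63 = -6.99 percentage points.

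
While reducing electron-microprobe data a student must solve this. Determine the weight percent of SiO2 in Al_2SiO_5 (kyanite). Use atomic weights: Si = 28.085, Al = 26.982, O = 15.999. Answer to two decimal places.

37.08 wt%

Formula mass = 162.044 g/mol.
1 Si → 1.0000 mol SiO2 per formula unit; M(SiO2) = 60.083, so SiO2 mass = 60.083 g.
60.083/162.044 × 100 = 37.08 wt%.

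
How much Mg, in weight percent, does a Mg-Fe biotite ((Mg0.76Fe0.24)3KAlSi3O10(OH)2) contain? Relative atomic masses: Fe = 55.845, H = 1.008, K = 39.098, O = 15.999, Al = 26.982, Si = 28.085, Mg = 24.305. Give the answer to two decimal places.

12.60 weight percent

Molar mass of (Mg0.76Fe0.24)3KAlSi3O10(OH)2: 2.28*24.305 + 0.72*55.845 + 1*39.098 + 1*26.982 + 3*28.085 + 12*15.999 + 2*1.008 = 439.963 g/mol.
Mass of Mg per formula unit: 2.28 × 24.305 = 55.415 g.
Weight fraction Mg = 55.415 / 439.963 = 0.1260.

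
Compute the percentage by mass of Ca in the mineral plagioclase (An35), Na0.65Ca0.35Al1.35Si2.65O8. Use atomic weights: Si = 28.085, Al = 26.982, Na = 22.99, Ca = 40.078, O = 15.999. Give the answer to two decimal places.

5.24 weight percent

Molar mass of Na0.65Ca0.35Al1.35Si2.65O8: 0.65·22.99 + 0.35·40.078 + 1.35·26.982 + 2.65·28.085 + 8·15.999 = 267.814 g/mol.
Mass of Ca per formula unit: 0.35 × 40.078 = 14.027 g.
Weight fraction Ca = 14.027 / 267.814 = 0.0524.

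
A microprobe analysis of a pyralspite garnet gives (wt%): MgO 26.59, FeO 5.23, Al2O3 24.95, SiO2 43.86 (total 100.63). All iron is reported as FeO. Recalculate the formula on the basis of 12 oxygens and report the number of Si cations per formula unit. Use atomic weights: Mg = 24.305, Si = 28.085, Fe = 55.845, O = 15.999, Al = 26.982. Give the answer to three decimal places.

2.993 Si apfu

MgO: 26.59/40.304 = 0.65974 mol → 0.65974 mol Mg, 0.65974 mol O.
FeO: 5.23/71.844 = 0.07280 mol → 0.07280 mol Fe, 0.07280 mol O.
Al2O3: 24.95/101.961 = 0.24470 mol → 0.48940 mol Al, 0.73410 mol O.
SiO2: 43.86/60.083 = 0.72999 mol → 0.72999 mol Si, 1.45998 mol O.
Total oxygen = 2.92662 mol. Normalization factor = 12/2.92662 = 4.10029.
Si per 12 O = 0.72999 × 4.10029 = 2.993.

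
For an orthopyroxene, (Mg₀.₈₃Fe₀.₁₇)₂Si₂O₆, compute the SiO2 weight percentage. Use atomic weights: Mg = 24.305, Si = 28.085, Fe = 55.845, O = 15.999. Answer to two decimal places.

56.82 wt%

M((Mg₀.₈₃Fe₀.₁₇)₂Si₂O₆) = 211.498 g/mol; M(SiO2) = 60.083 g/mol.
Moles SiO2 per formula unit = 2 Si ÷ 1 = 2.0000.
SiO2 fraction = (2.0000 × 60.083) / 211.498 = 120.166/211.498 = 0.5682.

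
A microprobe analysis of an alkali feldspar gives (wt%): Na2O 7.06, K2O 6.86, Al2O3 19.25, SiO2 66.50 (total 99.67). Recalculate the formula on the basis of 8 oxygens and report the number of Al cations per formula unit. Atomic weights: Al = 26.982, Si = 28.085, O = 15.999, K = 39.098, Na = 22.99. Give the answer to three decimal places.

1.018 Al apfu

7.06 wt% Na2O ÷ 61.979 g/mol = 0.11391 mol, giving 0.22782 Na and 0.11391 O.
6.86 wt% K2O ÷ 94.195 g/mol = 0.07283 mol, giving 0.14566 K and 0.07283 O.
19.25 wt% Al2O3 ÷ 101.961 g/mol = 0.18880 mol, giving 0.37760 Al and 0.56640 O.
66.50 wt% SiO2 ÷ 60.083 g/mol = 1.10680 mol, giving 1.10680 Si and 2.21360 O.
Oxygen sums to 2.96674; scaling by 8/2.96674 = 2.69656 puts the formula on 8 O.
Al: 0.37760 × 2.69656 = 1.018 atoms per formula unit.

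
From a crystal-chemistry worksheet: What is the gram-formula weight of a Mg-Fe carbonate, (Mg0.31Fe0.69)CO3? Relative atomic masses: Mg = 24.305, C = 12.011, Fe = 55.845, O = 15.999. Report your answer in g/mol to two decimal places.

M = 0.31(24.305) + 0.69(55.845) + 1(12.011) + 3(15.999)

106.08 g/mol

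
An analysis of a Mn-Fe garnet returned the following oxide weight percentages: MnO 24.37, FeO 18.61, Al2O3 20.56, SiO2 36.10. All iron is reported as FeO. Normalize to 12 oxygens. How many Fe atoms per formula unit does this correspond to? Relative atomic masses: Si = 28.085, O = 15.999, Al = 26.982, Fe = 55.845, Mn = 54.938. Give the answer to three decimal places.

1.290 Fe apfu

24.37 wt% MnO ÷ 70.937 g/mol = 0.34354 mol, giving 0.34354 Mn and 0.34354 O.
18.61 wt% FeO ÷ 71.844 g/mol = 0.25903 mol, giving 0.25903 Fe and 0.25903 O.
20.56 wt% Al2O3 ÷ 101.961 g/mol = 0.20165 mol, giving 0.40330 Al and 0.60495 O.
36.10 wt% SiO2 ÷ 60.083 g/mol = 0.60084 mol, giving 0.60084 Si and 1.20168 O.
Oxygen sums to 2.40920; scaling by 12/2.40920 = 4.98091 puts the formula on 12 O.
Fe: 0.25903 × 4.98091 = 1.290 atoms per formula unit.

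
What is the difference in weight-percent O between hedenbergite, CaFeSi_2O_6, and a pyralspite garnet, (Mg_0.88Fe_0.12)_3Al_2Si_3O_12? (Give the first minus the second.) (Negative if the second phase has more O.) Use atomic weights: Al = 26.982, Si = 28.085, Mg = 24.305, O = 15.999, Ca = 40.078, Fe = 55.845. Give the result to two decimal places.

M(CaFeSi_2O_6) = 248.087 g/mol, so wt% O = 95.994/248.087 × 100 = 38.69%.
M((Mg_0.88Fe_0.12)_3Al_2Si_3O_12) = 414.476 g/mol, so wt% O = 191.988/414.476 × 100 = 46.32%.
38.69 − 46.32 = -7.63 pp.

-7.63 percentage points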